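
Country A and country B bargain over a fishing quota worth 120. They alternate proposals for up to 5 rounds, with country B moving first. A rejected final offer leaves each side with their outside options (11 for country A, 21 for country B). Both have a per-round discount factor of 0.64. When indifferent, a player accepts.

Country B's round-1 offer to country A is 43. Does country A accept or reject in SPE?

Accept

Round 5 (country B proposes): country A gets 11 if talks fail, so country B offers 11 and keeps 109.
Round 4 (country A proposes): country B can get 109 next round, worth 0.64 × 109 = 69.76 now; country A offers that and keeps 50.24.
Round 3 (country B proposes): country A can get 50.24 next round, worth 0.64 × 50.24 = 32.1536 now, so country B offers 32.1536, keeping 87.8464.
Round 2 (country A proposes): country B can get 87.8464 next round, worth 0.64 × 87.8464 = 56.221696 now, so country A offers 56.221696, keeping 63.778304.
So by rejecting in round 1, country A gets 63.778304 next round, worth 0.64 × 63.778304 = 40.81811456 now.
Offer 43 ≥ 40.81811456, so country A accepts.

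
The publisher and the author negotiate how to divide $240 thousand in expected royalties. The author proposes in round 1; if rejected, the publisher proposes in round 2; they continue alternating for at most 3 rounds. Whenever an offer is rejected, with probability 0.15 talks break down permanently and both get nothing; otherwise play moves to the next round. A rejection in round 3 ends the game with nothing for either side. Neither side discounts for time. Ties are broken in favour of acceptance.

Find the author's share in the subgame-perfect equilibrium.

Round 3 (the author proposes): rejection yields 0 for the publisher; the author offers 0 and keeps 240.
Round 2 (the publisher proposes): rejecting gives the author an expected 0.85 × 240 = 204, so the publisher offers 204, keeping 36.
Round 1 (the author proposes): rejecting gives the publisher an expected 0.85 × 36 = 30.6, so the author offers 30.6, keeping 209.4.

209.4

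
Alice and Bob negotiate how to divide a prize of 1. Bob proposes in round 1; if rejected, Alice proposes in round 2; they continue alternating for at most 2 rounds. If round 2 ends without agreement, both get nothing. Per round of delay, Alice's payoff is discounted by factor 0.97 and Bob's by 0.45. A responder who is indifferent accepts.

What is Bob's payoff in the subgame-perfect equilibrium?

0.03

Round 2 (Alice proposes): rejection yields 0 for Bob; Alice offers 0 and keeps 1.
Round 1 (Bob proposes): Alice can get 1 next round, worth 0.97 × 1 = 0.97 now; Bob offers that and keeps 0.03.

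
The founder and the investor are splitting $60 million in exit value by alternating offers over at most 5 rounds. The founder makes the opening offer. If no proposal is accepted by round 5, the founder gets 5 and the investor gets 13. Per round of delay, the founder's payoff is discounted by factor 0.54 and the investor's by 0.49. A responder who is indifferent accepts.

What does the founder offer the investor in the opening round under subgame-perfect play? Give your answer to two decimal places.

Round 5 (the founder proposes): the investor gets 13 if talks fail, so the founder offers 13 and keeps 47.
Round 4 (the investor proposes): the founder can get 47 next round, worth 0.54 × 47 = 25.38 now; the investor offers that and keeps 34.62.
Round 3 (the founder proposes): the investor can get 34.62 next round, worth 0.49 × 34.62 = 16.9638 now; the founder offers that and keeps 43.0362.
Round 2 (the investor proposes): the founder can get 43.0362 next round, worth 0.54 × 43.0362 = 23.239548 now; the investor offers that and keeps 36.760452.
Round 1 (the founder proposes): the investor can get 36.760452 next round, worth 0.49 × 36.760452 = 18.01262148 now, so the founder offers 18.01262148, keeping 41.98737852.

18.01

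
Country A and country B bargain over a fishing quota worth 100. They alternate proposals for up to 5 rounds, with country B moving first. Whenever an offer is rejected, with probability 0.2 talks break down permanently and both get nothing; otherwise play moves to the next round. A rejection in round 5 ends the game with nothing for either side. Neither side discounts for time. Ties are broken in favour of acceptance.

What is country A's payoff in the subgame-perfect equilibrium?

26.24

Round 5 (country B proposes): rejection yields 0 for country A; country B offers 0 and keeps 100.
Round 4 (country A proposes): rejecting gives country B an expected 0.8 × 100 = 80, so country A offers 80, keeping 20.
Round 3 (country B proposes): rejecting gives country A an expected 0.8 × 20 = 16, so country B offers 16, keeping 84.
Round 2 (country A proposes): rejecting gives country B an expected 0.8 × 84 = 67.2, so country A offers 67.2, keeping 32.8.
Round 1 (country B proposes): rejecting gives country A an expected 0.8 × 32.8 = 26.24, so country B offers 26.24, keeping 73.76.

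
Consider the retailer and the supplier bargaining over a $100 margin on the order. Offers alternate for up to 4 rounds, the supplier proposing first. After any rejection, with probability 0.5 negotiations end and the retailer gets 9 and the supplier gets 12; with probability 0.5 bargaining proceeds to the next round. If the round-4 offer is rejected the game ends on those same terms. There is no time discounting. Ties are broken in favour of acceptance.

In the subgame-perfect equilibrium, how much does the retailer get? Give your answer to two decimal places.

38.63

Round 4 (the retailer proposes): the supplier gets 12 if talks fail, so the retailer offers 12 and keeps 88.
Round 3 (the supplier proposes): rejecting gives the retailer an expected 0.5 × 88 + 0.5 × 9 = 48.5; the supplier offers that and keeps 51.5.
Round 2 (the retailer proposes): rejecting gives the supplier an expected 0.5 × 51.5 + 0.5 × 12 = 31.75; the retailer offers that and keeps 68.25.
Round 1 (the supplier proposes): rejecting gives the retailer an expected 0.5 × 68.25 + 0.5 × 9 = 38.625, so the supplier offers 38.625, keeping 61.375.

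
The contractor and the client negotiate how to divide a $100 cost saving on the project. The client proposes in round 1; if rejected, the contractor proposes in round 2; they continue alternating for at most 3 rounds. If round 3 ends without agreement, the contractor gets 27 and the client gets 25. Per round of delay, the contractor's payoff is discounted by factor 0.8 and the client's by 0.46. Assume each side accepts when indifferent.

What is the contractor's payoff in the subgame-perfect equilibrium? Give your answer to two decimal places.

Round 3 (the client proposes): the contractor gets 27 if talks fail, so the client offers 27 and keeps 73.
Round 2 (the contractor proposes): the client can get 73 next round, worth 0.46 × 73 = 33.58 now. The contractor offers 33.58 and keeps 100 − 33.58 = 66.42.
Round 1 (the client proposes): the contractor can get 66.42 next round, worth 0.8 × 66.42 = 53.136 now, so the client offers 53.136, keeping 46.864.

53.14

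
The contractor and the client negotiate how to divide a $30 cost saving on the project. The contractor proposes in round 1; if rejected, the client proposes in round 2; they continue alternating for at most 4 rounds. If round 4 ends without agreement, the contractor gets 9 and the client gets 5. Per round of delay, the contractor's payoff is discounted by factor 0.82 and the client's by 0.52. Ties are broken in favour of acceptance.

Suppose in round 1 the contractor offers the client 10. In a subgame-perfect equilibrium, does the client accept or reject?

Round 4 (the client proposes): the contractor gets 9 if talks fail, so the client offers 9 and keeps 21.
Round 3 (the contractor proposes): the client can get 21 next round, worth 0.52 × 21 = 10.92 now, so the contractor offers 10.92, keeping 19.08.
Round 2 (the client proposes): the contractor can get 19.08 next round, worth 0.82 × 19.08 = 15.6456 now. The client offers 15.6456 and keeps 30 − 15.6456 = 14.3544.
So by rejecting in round 1, the client gets 14.3544 next round, worth 0.52 × 14.3544 = 7.464288 now.
Offer 10 ≥ 7.464288, so the client accepts.

Accept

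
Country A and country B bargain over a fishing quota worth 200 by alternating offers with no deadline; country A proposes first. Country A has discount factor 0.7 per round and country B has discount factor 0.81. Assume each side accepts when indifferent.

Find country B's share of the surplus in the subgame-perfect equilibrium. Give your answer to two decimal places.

When country A proposes, country B accepts any offer worth at least 0.81 times what country B would get by proposing next round; and vice versa.
This gives x = 200 − 0.81y and y = 200 − 0.7x, where x and y are each side's share when it proposes.
Hence (1 − 0.81·0.7)x = 200(1 − 0.81), i.e. 0.433·x = 38.
x ≈ 87.7598; country B's share is 200 − x ≈ 112.2402.

112.24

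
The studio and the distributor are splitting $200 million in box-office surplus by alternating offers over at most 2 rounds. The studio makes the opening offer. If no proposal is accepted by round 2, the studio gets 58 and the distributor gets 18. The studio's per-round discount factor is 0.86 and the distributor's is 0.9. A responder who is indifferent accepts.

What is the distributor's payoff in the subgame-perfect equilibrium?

127.8

Solve by backward induction from round 2.
Round 2 (the distributor proposes): the studio gets 58 if talks fail, so the distributor offers 58 and keeps 142.
Round 1 (the studio proposes): the distributor can get 142 next round, worth 0.9 × 142 = 127.8 now; the studio offers that and keeps 72.2.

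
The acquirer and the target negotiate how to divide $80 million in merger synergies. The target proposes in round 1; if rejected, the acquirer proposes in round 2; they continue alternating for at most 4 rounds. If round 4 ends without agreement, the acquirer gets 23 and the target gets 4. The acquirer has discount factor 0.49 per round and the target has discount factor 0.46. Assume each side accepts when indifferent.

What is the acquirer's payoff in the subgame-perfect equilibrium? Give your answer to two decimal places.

Round 4 (the acquirer proposes): the target gets 4 if talks fail, so the acquirer offers 4 and keeps 76.
Round 3 (the target proposes): the acquirer can get 76 next round, worth 0.49 × 76 = 37.24 now. The target offers 37.24 and keeps 80 − 37.24 = 42.76.
Round 2 (the acquirer proposes): the target can get 42.76 next round, worth 0.46 × 42.76 = 19.6696 now; the acquirer offers that and keeps 60.3304.
Round 1 (the target proposes): the acquirer can get 60.3304 next round, worth 0.49 × 60.3304 = 29.561896 now. The target offers 29.561896 and keeps 80 − 29.561896 = 50.438104.

29.56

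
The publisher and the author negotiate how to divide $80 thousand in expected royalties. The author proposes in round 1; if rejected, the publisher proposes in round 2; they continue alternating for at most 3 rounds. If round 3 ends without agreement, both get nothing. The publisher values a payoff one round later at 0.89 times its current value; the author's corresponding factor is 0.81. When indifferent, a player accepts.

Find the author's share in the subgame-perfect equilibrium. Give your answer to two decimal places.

66.47

Round 3 (the author proposes): rejection yields 0 for the publisher; the author offers 0 and keeps 80.
Round 2 (the publisher proposes): the author can get 80 next round, worth 0.81 × 80 = 64.8 now; the publisher offers that and keeps 15.2.
Round 1 (the author proposes): the publisher can get 15.2 next round, worth 0.89 × 15.2 = 13.528 now; the author offers that and keeps 66.472.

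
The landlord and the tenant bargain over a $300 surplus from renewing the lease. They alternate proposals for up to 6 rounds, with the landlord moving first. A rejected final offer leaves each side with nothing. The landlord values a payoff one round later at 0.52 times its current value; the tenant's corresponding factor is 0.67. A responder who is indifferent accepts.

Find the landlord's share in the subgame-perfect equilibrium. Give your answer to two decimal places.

Round 6 (the tenant proposes): the landlord will accept anything ≥ 0, so the tenant offers 0 and keeps 300.
Round 5 (the landlord proposes): the tenant can get 300 next round, worth 0.67 × 300 = 201 now. The landlord offers 201 and keeps 300 − 201 = 99.
Round 4 (the tenant proposes): the landlord can get 99 next round, worth 0.52 × 99 = 51.48 now. The tenant offers 51.48 and keeps 300 − 51.48 = 248.52.
Round 3 (the landlord proposes): the tenant can get 248.52 next round, worth 0.67 × 248.52 = 166.5084 now, so the landlord offers 166.5084, keeping 133.4916.
Round 2 (the tenant proposes): the landlord can get 133.4916 next round, worth 0.52 × 133.4916 = 69.415632 now. The tenant offers 69.415632 and keeps 300 − 69.415632 = 230.584368.
Round 1 (the landlord proposes): the tenant can get 230.584368 next round, worth 0.67 × 230.584368 = 154.49152656 now, so the landlord offers 154.49152656, keeping 145.50847344.

145.51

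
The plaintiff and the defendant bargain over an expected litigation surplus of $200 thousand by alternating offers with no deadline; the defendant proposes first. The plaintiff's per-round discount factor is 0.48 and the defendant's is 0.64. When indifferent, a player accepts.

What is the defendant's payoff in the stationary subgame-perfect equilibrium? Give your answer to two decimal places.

150.12

Let x be the defendant's share when the defendant proposes and y be the plaintiff's share when the plaintiff proposes.
The plaintiff accepts iff offered ≥ 0.48·y, so x = 200 − 0.48y. Symmetrically y = 200 − 0.64x.
Substituting: x = 200 − 0.48(200 − 0.64x), giving x(1 − 0.64·0.48) = 200(1 − 0.48).
So x = 200 × 0.52 / 0.6928 ≈ 150.1155, and the plaintiff receives 200 − x ≈ 49.8845.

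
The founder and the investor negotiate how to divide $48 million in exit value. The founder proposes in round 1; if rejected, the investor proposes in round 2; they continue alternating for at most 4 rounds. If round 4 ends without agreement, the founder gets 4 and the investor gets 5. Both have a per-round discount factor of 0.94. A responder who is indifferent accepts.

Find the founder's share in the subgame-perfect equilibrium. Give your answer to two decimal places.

Round 4 (the investor proposes): the founder gets 4 if talks fail, so the investor offers 4 and keeps 44.
Round 3 (the founder proposes): the investor can get 44 next round, worth 0.94 × 44 = 41.36 now. The founder offers 41.36 and keeps 48 − 41.36 = 6.64.
Round 2 (the investor proposes): the founder can get 6.64 next round, worth 0.94 × 6.64 = 6.2416 now; the investor offers that and keeps 41.7584.
Round 1 (the founder proposes): the investor can get 41.7584 next round, worth 0.94 × 41.7584 = 39.252896 now; the founder offers that and keeps 8.747104.

8.75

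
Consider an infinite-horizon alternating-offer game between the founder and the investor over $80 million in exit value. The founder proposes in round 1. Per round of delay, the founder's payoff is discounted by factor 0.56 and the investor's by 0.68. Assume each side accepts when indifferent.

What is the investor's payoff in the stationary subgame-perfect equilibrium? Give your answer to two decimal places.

38.66

In a stationary SPE each proposer offers the other exactly their discounted continuation value.
If the founder keeps x when proposing and the investor keeps y when proposing, then x = 80 − 0.68y and y = 80 − 0.56x.
Solving: x = 80(1 − 0.68) / (1 − 0.56·0.68) = 25.6 / 0.6192 ≈ 41.3437.
The investor gets 80 − 41.3437 ≈ 38.6563.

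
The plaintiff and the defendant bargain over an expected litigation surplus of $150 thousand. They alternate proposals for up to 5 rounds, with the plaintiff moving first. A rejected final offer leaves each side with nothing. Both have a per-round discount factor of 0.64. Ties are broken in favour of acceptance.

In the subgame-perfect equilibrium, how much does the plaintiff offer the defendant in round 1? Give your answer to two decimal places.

48.72

Work backward from the last round.
Round 5 (the plaintiff proposes): the defendant will accept anything ≥ 0, so the plaintiff offers 0 and keeps 150.
Round 4 (the defendant proposes): the plaintiff can get 150 next round, worth 0.64 × 150 = 96 now; the defendant offers that and keeps 54.
Round 3 (the plaintiff proposes): the defendant can get 54 next round, worth 0.64 × 54 = 34.56 now; the plaintiff offers that and keeps 115.44.
Round 2 (the defendant proposes): the plaintiff can get 115.44 next round, worth 0.64 × 115.44 = 73.8816 now, so the defendant offers 73.8816, keeping 76.1184.
Round 1 (the plaintiff proposes): the defendant can get 76.1184 next round, worth 0.64 × 76.1184 = 48.715776 now, so the plaintiff offers 48.715776, keeping 101.284224.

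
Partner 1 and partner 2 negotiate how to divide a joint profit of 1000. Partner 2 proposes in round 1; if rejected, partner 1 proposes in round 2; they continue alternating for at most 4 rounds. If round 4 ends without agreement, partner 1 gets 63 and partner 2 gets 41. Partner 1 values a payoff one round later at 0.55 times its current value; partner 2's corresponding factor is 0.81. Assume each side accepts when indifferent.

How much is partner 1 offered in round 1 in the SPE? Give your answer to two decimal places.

339.48

Round 4 (partner 1 proposes): partner 2 gets 41 if talks fail, so partner 1 offers 41 and keeps 959.
Round 3 (partner 2 proposes): partner 1 can get 959 next round, worth 0.55 × 959 = 527.45 now. Partner 2 offers 527.45 and keeps 1000 − 527.45 = 472.55.
Round 2 (partner 1 proposes): partner 2 can get 472.55 next round, worth 0.81 × 472.55 = 382.7655 now, so partner 1 offers 382.7655, keeping 617.2345.
Round 1 (partner 2 proposes): partner 1 can get 617.2345 next round, worth 0.55 × 617.2345 = 339.478975 now, so partner 2 offers 339.478975, keeping 660.521025.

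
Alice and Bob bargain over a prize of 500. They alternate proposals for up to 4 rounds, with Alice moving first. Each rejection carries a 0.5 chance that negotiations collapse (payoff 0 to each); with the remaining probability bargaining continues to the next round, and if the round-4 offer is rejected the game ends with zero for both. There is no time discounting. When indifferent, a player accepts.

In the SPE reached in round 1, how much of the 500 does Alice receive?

By backward induction:
Round 4 (Bob proposes): Alice will accept anything ≥ 0, so Bob offers 0 and keeps 500.
Round 3 (Alice proposes): rejecting gives Bob an expected 0.5 × 500 = 250, so Alice offers 250, keeping 250.
Round 2 (Bob proposes): rejecting gives Alice an expected 0.5 × 250 = 125, so Bob offers 125, keeping 375.
Round 1 (Alice proposes): rejecting gives Bob an expected 0.5 × 375 = 187.5; Alice offers that and keeps 312.5.

312.5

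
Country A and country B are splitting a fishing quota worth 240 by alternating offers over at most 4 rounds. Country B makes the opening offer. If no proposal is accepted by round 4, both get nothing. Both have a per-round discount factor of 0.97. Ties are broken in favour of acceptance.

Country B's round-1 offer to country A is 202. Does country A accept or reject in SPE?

Reject

Round 4 (country A proposes): rejection yields 0 for country B; country A offers 0 and keeps 240.
Round 3 (country B proposes): country A can get 240 next round, worth 0.97 × 240 = 232.8 now; country B offers that and keeps 7.2.
Round 2 (country A proposes): country B can get 7.2 next round, worth 0.97 × 7.2 = 6.984 now. Country A offers 6.984 and keeps 240 − 6.984 = 233.016.
So by rejecting in round 1, country A gets 233.016 next round, worth 0.97 × 233.016 = 226.02552 now.
Offer 202 < 226.02552, so country A rejects.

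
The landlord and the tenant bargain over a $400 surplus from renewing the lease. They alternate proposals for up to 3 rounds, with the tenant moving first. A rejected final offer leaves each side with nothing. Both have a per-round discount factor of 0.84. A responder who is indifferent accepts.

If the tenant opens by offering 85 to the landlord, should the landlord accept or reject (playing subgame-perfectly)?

Accept

Work out the landlord's continuation value if the offer is rejected.
Round 3 (the tenant proposes): the landlord will accept anything ≥ 0, so the tenant offers 0 and keeps 400.
Round 2 (the landlord proposes): the tenant can get 400 next round, worth 0.84 × 400 = 336 now, so the landlord offers 336, keeping 64.
So by rejecting in round 1, the landlord gets 64 next round, worth 0.84 × 64 = 53.76 now.
Offer 85 ≥ 53.76, so the landlord accepts.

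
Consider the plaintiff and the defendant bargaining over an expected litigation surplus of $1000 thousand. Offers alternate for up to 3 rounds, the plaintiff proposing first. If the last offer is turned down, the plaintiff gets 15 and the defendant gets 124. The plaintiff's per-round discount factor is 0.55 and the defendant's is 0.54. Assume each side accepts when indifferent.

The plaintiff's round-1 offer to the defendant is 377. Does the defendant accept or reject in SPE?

Accept

Work out the defendant's continuation value if the offer is rejected.
Round 3 (the plaintiff proposes): the defendant gets 124 if talks fail, so the plaintiff offers 124 and keeps 876.
Round 2 (the defendant proposes): the plaintiff can get 876 next round, worth 0.55 × 876 = 481.8 now. The defendant offers 481.8 and keeps 1000 − 481.8 = 518.2.
So by rejecting in round 1, the defendant gets 518.2 next round, worth 0.54 × 518.2 = 279.828 now.
Offer 377 ≥ 279.828, so the defendant accepts.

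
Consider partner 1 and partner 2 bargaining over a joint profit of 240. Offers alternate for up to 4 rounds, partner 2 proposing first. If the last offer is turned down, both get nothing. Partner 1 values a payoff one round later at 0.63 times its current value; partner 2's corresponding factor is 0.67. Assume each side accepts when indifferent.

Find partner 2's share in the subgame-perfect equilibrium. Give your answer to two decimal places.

Round 4 (partner 1 proposes): partner 2 will accept anything ≥ 0, so partner 1 offers 0 and keeps 240.
Round 3 (partner 2 proposes): partner 1 can get 240 next round, worth 0.63 × 240 = 151.2 now, so partner 2 offers 151.2, keeping 88.8.
Round 2 (partner 1 proposes): partner 2 can get 88.8 next round, worth 0.67 × 88.8 = 59.496 now. Partner 1 offers 59.496 and keeps 240 − 59.496 = 180.504.
Round 1 (partner 2 proposes): partner 1 can get 180.504 next round, worth 0.63 × 180.504 = 113.71752 now; partner 2 offers that and keeps 126.28248.

126.28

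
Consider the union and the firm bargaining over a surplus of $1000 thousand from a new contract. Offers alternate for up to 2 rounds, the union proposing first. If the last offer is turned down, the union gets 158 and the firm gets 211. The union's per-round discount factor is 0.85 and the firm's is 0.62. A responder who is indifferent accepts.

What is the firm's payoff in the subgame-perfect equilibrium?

522.04

Round 2 (the firm proposes): the union gets 158 if talks fail, so the firm offers 158 and keeps 842.
Round 1 (the union proposes): the firm can get 842 next round, worth 0.62 × 842 = 522.04 now; the union offers that and keeps 477.96.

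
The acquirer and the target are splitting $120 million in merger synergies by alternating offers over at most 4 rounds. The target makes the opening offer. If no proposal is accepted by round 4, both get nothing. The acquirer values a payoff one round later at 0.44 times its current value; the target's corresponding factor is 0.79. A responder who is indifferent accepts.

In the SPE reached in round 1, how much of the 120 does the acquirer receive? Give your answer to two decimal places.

29.44

By backward induction:
Round 4 (the acquirer proposes): rejection yields 0 for the target; the acquirer offers 0 and keeps 120.
Round 3 (the target proposes): the acquirer can get 120 next round, worth 0.44 × 120 = 52.8 now, so the target offers 52.8, keeping 67.2.
Round 2 (the acquirer proposes): the target can get 67.2 next round, worth 0.79 × 67.2 = 53.088 now; the acquirer offers that and keeps 66.912.
Round 1 (the target proposes): the acquirer can get 66.912 next round, worth 0.44 × 66.912 = 29.44128 now, so the target offers 29.44128, keeping 90.55872.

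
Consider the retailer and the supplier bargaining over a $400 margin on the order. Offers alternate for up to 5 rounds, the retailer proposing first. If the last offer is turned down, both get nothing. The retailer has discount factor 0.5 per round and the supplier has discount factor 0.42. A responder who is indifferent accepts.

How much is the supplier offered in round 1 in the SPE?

Work backward from the last round.
Round 5 (the retailer proposes): the supplier will accept anything ≥ 0, so the retailer offers 0 and keeps 400.
Round 4 (the supplier proposes): the retailer can get 400 next round, worth 0.5 × 400 = 200 now; the supplier offers that and keeps 200.
Round 3 (the retailer proposes): the supplier can get 200 next round, worth 0.42 × 200 = 84 now; the retailer offers that and keeps 316.
Round 2 (the supplier proposes): the retailer can get 316 next round, worth 0.5 × 316 = 158 now. The supplier offers 158 and keeps 400 − 158 = 242.
Round 1 (the retailer proposes): the supplier can get 242 next round, worth 0.42 × 242 = 101.64 now. The retailer offers 101.64 and keeps 400 − 101.64 = 298.36.

101.64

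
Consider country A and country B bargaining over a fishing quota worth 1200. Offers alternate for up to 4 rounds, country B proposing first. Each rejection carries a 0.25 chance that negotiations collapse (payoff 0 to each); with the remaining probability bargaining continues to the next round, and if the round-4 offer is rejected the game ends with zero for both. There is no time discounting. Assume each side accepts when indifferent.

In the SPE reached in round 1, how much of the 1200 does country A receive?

731.25

Round 4 (country A proposes): rejection yields 0 for country B; country A offers 0 and keeps 1200.
Round 3 (country B proposes): rejecting gives country A an expected 0.75 × 1200 = 900. Country B offers 900 and keeps 1200 − 900 = 300.
Round 2 (country A proposes): rejecting gives country B an expected 0.75 × 300 = 225. Country A offers 225 and keeps 1200 − 225 = 975.
Round 1 (country B proposes): rejecting gives country A an expected 0.75 × 975 = 731.25; country B offers that and keeps 468.75.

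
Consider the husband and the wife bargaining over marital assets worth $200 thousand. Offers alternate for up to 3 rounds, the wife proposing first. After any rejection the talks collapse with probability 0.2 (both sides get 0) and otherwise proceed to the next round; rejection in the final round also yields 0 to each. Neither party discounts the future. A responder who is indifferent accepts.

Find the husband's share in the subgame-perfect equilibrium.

32

Round 3 (the wife proposes): rejection yields 0 for the husband; the wife offers 0 and keeps 200.
Round 2 (the husband proposes): rejecting gives the wife an expected 0.8 × 200 = 160; the husband offers that and keeps 40.
Round 1 (the wife proposes): rejecting gives the husband an expected 0.8 × 40 = 32, so the wife offers 32, keeping 168.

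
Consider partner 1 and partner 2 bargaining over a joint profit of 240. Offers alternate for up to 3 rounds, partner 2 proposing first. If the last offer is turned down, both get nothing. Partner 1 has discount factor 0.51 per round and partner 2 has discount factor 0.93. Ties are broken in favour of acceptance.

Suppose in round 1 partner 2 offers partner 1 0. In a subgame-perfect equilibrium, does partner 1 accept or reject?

Reject

Round 3 (partner 2 proposes): rejection yields 0 for partner 1; partner 2 offers 0 and keeps 240.
Round 2 (partner 1 proposes): partner 2 can get 240 next round, worth 0.93 × 240 = 223.2 now, so partner 1 offers 223.2, keeping 16.8.
So by rejecting in round 1, partner 1 gets 16.8 next round, worth 0.51 × 16.8 = 8.568 now.
Offer 0 < 8.568, so partner 1 rejects.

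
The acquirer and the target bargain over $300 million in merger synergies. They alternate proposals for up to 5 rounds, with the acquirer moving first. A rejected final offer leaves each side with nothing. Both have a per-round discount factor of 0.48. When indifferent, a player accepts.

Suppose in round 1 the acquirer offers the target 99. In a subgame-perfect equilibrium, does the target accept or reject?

Accept

Round 5 (the acquirer proposes): rejection yields 0 for the target; the acquirer offers 0 and keeps 300.
Round 4 (the target proposes): the acquirer can get 300 next round, worth 0.48 × 300 = 144 now; the target offers that and keeps 156.
Round 3 (the acquirer proposes): the target can get 156 next round, worth 0.48 × 156 = 74.88 now; the acquirer offers that and keeps 225.12.
Round 2 (the target proposes): the acquirer can get 225.12 next round, worth 0.48 × 225.12 = 108.0576 now. The target offers 108.0576 and keeps 300 − 108.0576 = 191.9424.
So by rejecting in round 1, the target gets 191.9424 next round, worth 0.48 × 191.9424 = 92.132352 now.
Offer 99 ≥ 92.132352, so the target accepts.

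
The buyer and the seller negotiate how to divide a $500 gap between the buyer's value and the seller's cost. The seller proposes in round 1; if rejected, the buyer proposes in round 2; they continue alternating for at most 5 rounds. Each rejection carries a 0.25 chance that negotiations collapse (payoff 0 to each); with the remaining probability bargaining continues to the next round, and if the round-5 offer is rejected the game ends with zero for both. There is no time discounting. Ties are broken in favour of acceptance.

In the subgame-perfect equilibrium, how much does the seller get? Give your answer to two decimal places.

Round 5 (the seller proposes): the buyer will accept anything ≥ 0, so the seller offers 0 and keeps 500.
Round 4 (the buyer proposes): rejecting gives the seller an expected 0.75 × 500 = 375, so the buyer offers 375, keeping 125.
Round 3 (the seller proposes): rejecting gives the buyer an expected 0.75 × 125 = 93.75; the seller offers that and keeps 406.25.
Round 2 (the buyer proposes): rejecting gives the seller an expected 0.75 × 406.25 = 304.6875, so the buyer offers 304.6875, keeping 195.3125.
Round 1 (the seller proposes): rejecting gives the buyer an expected 0.75 × 195.3125 = 146.484375; the seller offers that and keeps 353.515625.

353.52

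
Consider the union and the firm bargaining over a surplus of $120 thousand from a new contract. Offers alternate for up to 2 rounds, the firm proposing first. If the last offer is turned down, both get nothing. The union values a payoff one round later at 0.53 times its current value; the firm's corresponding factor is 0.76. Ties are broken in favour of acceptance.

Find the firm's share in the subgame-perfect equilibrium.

56.4

Round 2 (the union proposes): the firm will accept anything ≥ 0, so the union offers 0 and keeps 120.
Round 1 (the firm proposes): the union can get 120 next round, worth 0.53 × 120 = 63.6 now. The firm offers 63.6 and keeps 120 − 63.6 = 56.4.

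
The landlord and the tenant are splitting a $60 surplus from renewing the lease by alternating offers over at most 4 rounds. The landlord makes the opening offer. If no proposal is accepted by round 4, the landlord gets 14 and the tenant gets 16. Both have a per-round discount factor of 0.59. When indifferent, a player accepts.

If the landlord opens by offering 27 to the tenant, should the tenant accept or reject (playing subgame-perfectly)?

Work out the tenant's continuation value if the offer is rejected.
Round 4 (the tenant proposes): the landlord gets 14 if talks fail, so the tenant offers 14 and keeps 46.
Round 3 (the landlord proposes): the tenant can get 46 next round, worth 0.59 × 46 = 27.14 now, so the landlord offers 27.14, keeping 32.86.
Round 2 (the tenant proposes): the landlord can get 32.86 next round, worth 0.59 × 32.86 = 19.3874 now. The tenant offers 19.3874 and keeps 60 − 19.3874 = 40.6126.
So by rejecting in round 1, the tenant gets 40.6126 next round, worth 0.59 × 40.6126 = 23.961434 now.
Offer 27 ≥ 23.961434, so the tenant accepts.

Accept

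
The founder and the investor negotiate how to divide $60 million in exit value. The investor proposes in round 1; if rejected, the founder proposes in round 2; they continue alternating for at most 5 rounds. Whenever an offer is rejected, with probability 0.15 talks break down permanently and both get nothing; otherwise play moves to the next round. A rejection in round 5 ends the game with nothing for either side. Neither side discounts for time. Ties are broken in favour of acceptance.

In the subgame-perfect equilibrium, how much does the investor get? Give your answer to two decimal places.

Round 5 (the investor proposes): the founder will accept anything ≥ 0, so the investor offers 0 and keeps 60.
Round 4 (the founder proposes): rejecting gives the investor an expected 0.85 × 60 = 51, so the founder offers 51, keeping 9.
Round 3 (the investor proposes): rejecting gives the founder an expected 0.85 × 9 = 7.65. The investor offers 7.65 and keeps 60 − 7.65 = 52.35.
Round 2 (the founder proposes): rejecting gives the investor an expected 0.85 × 52.35 = 44.4975. The founder offers 44.4975 and keeps 60 − 44.4975 = 15.5025.
Round 1 (the investor proposes): rejecting gives the founder an expected 0.85 × 15.5025 = 13.177125; the investor offers that and keeps 46.822875.

46.82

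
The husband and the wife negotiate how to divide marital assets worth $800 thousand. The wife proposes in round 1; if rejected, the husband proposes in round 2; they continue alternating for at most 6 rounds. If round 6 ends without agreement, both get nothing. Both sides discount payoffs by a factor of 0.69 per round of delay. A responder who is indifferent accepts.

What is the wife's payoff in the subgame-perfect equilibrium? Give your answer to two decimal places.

422.29

Work backward from the last round.
Round 6 (the husband proposes): the wife will accept anything ≥ 0, so the husband offers 0 and keeps 800.
Round 5 (the wife proposes): the husband can get 800 next round, worth 0.69 × 800 = 552 now; the wife offers that and keeps 248.
Round 4 (the husband proposes): the wife can get 248 next round, worth 0.69 × 248 = 171.12 now. The husband offers 171.12 and keeps 800 − 171.12 = 628.88.
Round 3 (the wife proposes): the husband can get 628.88 next round, worth 0.69 × 628.88 = 433.9272 now; the wife offers that and keeps 366.0728.
Round 2 (the husband proposes): the wife can get 366.0728 next round, worth 0.69 × 366.0728 = 252.590232 now, so the husband offers 252.590232, keeping 547.409768.
Round 1 (the wife proposes): the husband can get 547.409768 next round, worth 0.69 × 547.409768 = 377.71273992 now, so the wife offers 377.71273992, keeping 422.28726008.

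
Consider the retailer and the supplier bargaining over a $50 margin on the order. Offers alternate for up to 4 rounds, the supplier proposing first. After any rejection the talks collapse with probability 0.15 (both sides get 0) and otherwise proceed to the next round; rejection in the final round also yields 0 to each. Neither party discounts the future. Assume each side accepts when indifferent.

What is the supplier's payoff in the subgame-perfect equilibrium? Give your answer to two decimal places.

Round 4 (the retailer proposes): rejection yields 0 for the supplier; the retailer offers 0 and keeps 50.
Round 3 (the supplier proposes): rejecting gives the retailer an expected 0.85 × 50 = 42.5; the supplier offers that and keeps 7.5.
Round 2 (the retailer proposes): rejecting gives the supplier an expected 0.85 × 7.5 = 6.375. The retailer offers 6.375 and keeps 50 − 6.375 = 43.625.
Round 1 (the supplier proposes): rejecting gives the retailer an expected 0.85 × 43.625 = 37.08125. The supplier offers 37.08125 and keeps 50 − 37.08125 = 12.91875.

12.92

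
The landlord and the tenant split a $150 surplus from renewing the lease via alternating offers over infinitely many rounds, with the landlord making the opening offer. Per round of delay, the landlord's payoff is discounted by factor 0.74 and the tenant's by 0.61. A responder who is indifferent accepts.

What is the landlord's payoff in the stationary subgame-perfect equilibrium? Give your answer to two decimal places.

Let x be the landlord's share when the landlord proposes and y be the tenant's share when the tenant proposes.
The tenant accepts iff offered ≥ 0.61·y, so x = 150 − 0.61y. Symmetrically y = 150 − 0.74x.
Substituting: x = 150 − 0.61(150 − 0.74x), giving x(1 − 0.74·0.61) = 150(1 − 0.61).
So x = 150 × 0.39 / 0.5486 ≈ 106.6351, and the tenant receives 150 − x ≈ 43.3649.

106.64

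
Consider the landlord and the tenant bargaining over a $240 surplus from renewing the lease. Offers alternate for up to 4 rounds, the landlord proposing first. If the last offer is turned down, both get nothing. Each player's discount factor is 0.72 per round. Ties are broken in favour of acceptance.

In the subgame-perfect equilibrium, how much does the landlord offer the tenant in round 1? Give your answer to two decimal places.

Round 4 (the tenant proposes): the landlord will accept anything ≥ 0, so the tenant offers 0 and keeps 240.
Round 3 (the landlord proposes): the tenant can get 240 next round, worth 0.72 × 240 = 172.8 now, so the landlord offers 172.8, keeping 67.2.
Round 2 (the tenant proposes): the landlord can get 67.2 next round, worth 0.72 × 67.2 = 48.384 now, so the tenant offers 48.384, keeping 191.616.
Round 1 (the landlord proposes): the tenant can get 191.616 next round, worth 0.72 × 191.616 = 137.96352 now, so the landlord offers 137.96352, keeping 102.03648.

137.96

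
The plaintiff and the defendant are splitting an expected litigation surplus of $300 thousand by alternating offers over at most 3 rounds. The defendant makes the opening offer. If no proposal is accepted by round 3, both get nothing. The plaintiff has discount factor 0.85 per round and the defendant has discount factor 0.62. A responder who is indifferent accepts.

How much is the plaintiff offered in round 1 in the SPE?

96.9

Round 3 (the defendant proposes): the plaintiff will accept anything ≥ 0, so the defendant offers 0 and keeps 300.
Round 2 (the plaintiff proposes): the defendant can get 300 next round, worth 0.62 × 300 = 186 now; the plaintiff offers that and keeps 114.
Round 1 (the defendant proposes): the plaintiff can get 114 next round, worth 0.85 × 114 = 96.9 now. The defendant offers 96.9 and keeps 300 − 96.9 = 203.1.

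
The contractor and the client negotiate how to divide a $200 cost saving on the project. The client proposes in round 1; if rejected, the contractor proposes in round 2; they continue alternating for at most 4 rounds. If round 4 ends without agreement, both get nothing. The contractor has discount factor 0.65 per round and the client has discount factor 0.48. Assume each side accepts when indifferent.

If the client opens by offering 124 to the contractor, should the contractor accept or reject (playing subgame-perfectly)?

Accept

Round 4 (the contractor proposes): the client will accept anything ≥ 0, so the contractor offers 0 and keeps 200.
Round 3 (the client proposes): the contractor can get 200 next round, worth 0.65 × 200 = 130 now, so the client offers 130, keeping 70.
Round 2 (the contractor proposes): the client can get 70 next round, worth 0.48 × 70 = 33.6 now, so the contractor offers 33.6, keeping 166.4.
So by rejecting in round 1, the contractor gets 166.4 next round, worth 0.65 × 166.4 = 108.16 now.
Offer 124 ≥ 108.16, so the contractor accepts.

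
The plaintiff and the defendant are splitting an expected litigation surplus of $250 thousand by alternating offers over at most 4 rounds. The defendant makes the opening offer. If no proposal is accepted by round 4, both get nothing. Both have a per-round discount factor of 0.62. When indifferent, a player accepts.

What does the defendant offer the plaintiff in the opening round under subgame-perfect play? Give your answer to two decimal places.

Solve by backward induction from round 4.
Round 4 (the plaintiff proposes): rejection yields 0 for the defendant; the plaintiff offers 0 and keeps 250.
Round 3 (the defendant proposes): the plaintiff can get 250 next round, worth 0.62 × 250 = 155 now. The defendant offers 155 and keeps 250 − 155 = 95.
Round 2 (the plaintiff proposes): the defendant can get 95 next round, worth 0.62 × 95 = 58.9 now, so the plaintiff offers 58.9, keeping 191.1.
Round 1 (the defendant proposes): the plaintiff can get 191.1 next round, worth 0.62 × 191.1 = 118.482 now, so the defendant offers 118.482, keeping 131.518.

118.48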